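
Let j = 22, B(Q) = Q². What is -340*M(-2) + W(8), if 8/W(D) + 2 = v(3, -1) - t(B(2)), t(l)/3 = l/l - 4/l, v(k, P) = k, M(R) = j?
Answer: -7472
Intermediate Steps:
M(R) = 22
t(l) = 3 - 12/l (t(l) = 3*(l/l - 4/l) = 3*(1 - 4/l) = 3 - 12/l)
W(D) = 8 (W(D) = 8/(-2 + (3 - (3 - 12/(2²)))) = 8/(-2 + (3 - (3 - 12/4))) = 8/(-2 + (3 - (3 - 12*¼))) = 8/(-2 + (3 - (3 - 3))) = 8/(-2 + (3 - 1*0)) = 8/(-2 + (3 + 0)) = 8/(-2 + 3) = 8/1 = 8*1 = 8)
-340*M(-2) + W(8) = -340*22 + 8 = -7480 + 8 = -7472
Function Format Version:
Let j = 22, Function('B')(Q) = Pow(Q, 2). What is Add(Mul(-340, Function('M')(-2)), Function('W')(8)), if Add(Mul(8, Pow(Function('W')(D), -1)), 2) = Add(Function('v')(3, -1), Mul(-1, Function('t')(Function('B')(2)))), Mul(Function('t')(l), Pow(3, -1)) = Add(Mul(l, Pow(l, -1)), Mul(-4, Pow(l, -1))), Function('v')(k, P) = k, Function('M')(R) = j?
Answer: -7472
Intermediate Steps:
Function('M')(R) = 22
Function('t')(l) = Add(3, Mul(-12, Pow(l, -1))) (Function('t')(l) = Mul(3, Add(Mul(l, Pow(l, -1)), Mul(-4, Pow(l, -1)))) = Mul(3, Add(1, Mul(-4, Pow(l, -1)))) = Add(3, Mul(-12, Pow(l, -1))))
Function('W')(D) = 8 (Function('W')(D) = Mul(8, Pow(Add(-2, Add(3, Mul(-1, Add(3, Mul(-12, Pow(Pow(2, 2), -1)))))), -1)) = Mul(8, Pow(Add(-2, Add(3, Mul(-1, Add(3, Mul(-12, Pow(4, -1)))))), -1)) = Mul(8, Pow(Add(-2, Add(3, Mul(-1, Add(3, Mul(-12, Rational(1, 4)))))), -1)) = Mul(8, Pow(Add(-2, Add(3, Mul(-1, Add(3, -3)))), -1)) = Mul(8, Pow(Add(-2, Add(3, Mul(-1, 0))), -1)) = Mul(8, Pow(Add(-2, Add(3, 0)), -1)) = Mul(8, Pow(Add(-2, 3), -1)) = Mul(8, Pow(1, -1)) = Mul(8, 1) = 8)
Add(Mul(-340, Function('M')(-2)), Function('W')(8)) = Add(Mul(-340, 22), 8) = Add(-7480, 8) = -7472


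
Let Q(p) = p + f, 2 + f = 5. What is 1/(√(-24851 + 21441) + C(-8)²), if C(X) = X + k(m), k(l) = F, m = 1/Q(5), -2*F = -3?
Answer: 676/83121 - 16*I*√3410/83121 ≈ 0.0081327 - 0.011241*I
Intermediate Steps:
f = 3 (f = -2 + 5 = 3)
Q(p) = 3 + p (Q(p) = p + 3 = 3 + p)
F = 3/2 (F = -½*(-3) = 3/2 ≈ 1.5000)
m = ⅛ (m = 1/(3 + 5) = 1/8 = ⅛ ≈ 0.12500)
k(l) = 3/2
C(X) = 3/2 + X (C(X) = X + 3/2 = 3/2 + X)
1/(√(-24851 + 21441) + C(-8)²) = 1/(√(-24851 + 21441) + (3/2 - 8)²) = 1/(√(-3410) + (-13/2)²) = 1/(I*√3410 + 169/4) = 1/(169/4 + I*√3410)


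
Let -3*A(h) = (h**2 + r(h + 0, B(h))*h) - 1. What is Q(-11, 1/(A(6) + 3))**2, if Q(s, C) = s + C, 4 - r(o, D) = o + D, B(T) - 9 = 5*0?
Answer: 190969/1600 ≈ 119.36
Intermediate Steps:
B(T) = 9 (B(T) = 9 + 5*0 = 9 + 0 = 9)
r(o, D) = 4 - D - o (r(o, D) = 4 - (o + D) = 4 - (D + o) = 4 + (-D - o) = 4 - D - o)
A(h) = 1/3 - h**2/3 - h*(-5 - h)/3 (A(h) = -((h**2 + (4 - 1*9 - (h + 0))*h) - 1)/3 = -((h**2 + (4 - 9 - h)*h) - 1)/3 = -((h**2 + (-5 - h)*h) - 1)/3 = -((h**2 + h*(-5 - h)) - 1)/3 = -(-1 + h**2 + h*(-5 - h))/3 = 1/3 - h**2/3 - h*(-5 - h)/3)
Q(s, C) = C + s
Q(-11, 1/(A(6) + 3))**2 = (1/((1/3 + (5/3)*6) + 3) - 11)**2 = (1/((1/3 + 10) + 3) - 11)**2 = (1/(31/3 + 3) - 11)**2 = (1/(40/3) - 11)**2 = (3/40 - 11)**2 = (-437/40)**2 = 190969/1600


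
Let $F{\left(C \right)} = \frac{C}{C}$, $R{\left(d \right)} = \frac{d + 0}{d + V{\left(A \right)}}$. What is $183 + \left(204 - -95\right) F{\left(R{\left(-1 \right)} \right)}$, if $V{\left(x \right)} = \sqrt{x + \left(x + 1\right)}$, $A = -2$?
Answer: $482$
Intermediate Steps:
$V{\left(x \right)} = \sqrt{1 + 2 x}$ ($V{\left(x \right)} = \sqrt{x + \left(1 + x\right)} = \sqrt{1 + 2 x}$)
$R{\left(d \right)} = \frac{d}{d + i \sqrt{3}}$ ($R{\left(d \right)} = \frac{d + 0}{d + \sqrt{1 + 2 \left(-2\right)}} = \frac{d}{d + \sqrt{1 - 4}} = \frac{d}{d + \sqrt{-3}} = \frac{d}{d + i \sqrt{3}}$)
$F{\left(C \right)} = 1$
$183 + \left(204 - -95\right) F{\left(R{\left(-1 \right)} \right)} = 183 + \left(204 - -95\right) 1 = 183 + \left(204 + 95\right) 1 = 183 + 299 \cdot 1 = 183 + 299 = 482$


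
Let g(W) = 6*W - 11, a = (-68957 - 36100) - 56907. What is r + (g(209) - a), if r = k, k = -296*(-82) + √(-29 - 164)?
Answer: 187479 + I*√193 ≈ 1.8748e+5 + 13.892*I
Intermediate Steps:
a = -161964 (a = -105057 - 56907 = -161964)
g(W) = -11 + 6*W
k = 24272 + I*√193 (k = 24272 + √(-193) = 24272 + I*√193 ≈ 24272.0 + 13.892*I)
r = 24272 + I*√193 ≈ 24272.0 + 13.892*I
r + (g(209) - a) = (24272 + I*√193) + ((-11 + 6*209) - 1*(-161964)) = (24272 + I*√193) + ((-11 + 1254) + 161964) = (24272 + I*√193) + (1243 + 161964) = (24272 + I*√193) + 163207 = 187479 + I*√193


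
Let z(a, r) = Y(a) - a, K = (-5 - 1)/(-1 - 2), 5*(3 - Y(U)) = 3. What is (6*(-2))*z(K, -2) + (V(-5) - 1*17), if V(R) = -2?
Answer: -119/5 ≈ -23.800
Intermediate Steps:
Y(U) = 12/5 (Y(U) = 3 - ⅕*3 = 3 - ⅗ = 12/5)
K = 2 (K = -6/(-3) = -6*(-⅓) = 2)
z(a, r) = 12/5 - a
(6*(-2))*z(K, -2) + (V(-5) - 1*17) = (6*(-2))*(12/5 - 1*2) + (-2 - 1*17) = -12*(12/5 - 2) + (-2 - 17) = -12*⅖ - 19 = -24/5 - 19 = -119/5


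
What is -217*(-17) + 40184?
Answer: 43873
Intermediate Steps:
-217*(-17) + 40184 = 3689 + 40184 = 43873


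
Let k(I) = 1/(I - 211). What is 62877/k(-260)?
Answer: -29615067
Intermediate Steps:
k(I) = 1/(-211 + I)
62877/k(-260) = 62877/(1/(-211 - 260)) = 62877/(1/(-471)) = 62877/(-1/471) = 62877*(-471) = -29615067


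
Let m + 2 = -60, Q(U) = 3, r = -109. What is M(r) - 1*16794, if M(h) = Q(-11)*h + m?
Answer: -17183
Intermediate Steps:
m = -62 (m = -2 - 60 = -62)
M(h) = -62 + 3*h (M(h) = 3*h - 62 = -62 + 3*h)
M(r) - 1*16794 = (-62 + 3*(-109)) - 1*16794 = (-62 - 327) - 16794 = -389 - 16794 = -17183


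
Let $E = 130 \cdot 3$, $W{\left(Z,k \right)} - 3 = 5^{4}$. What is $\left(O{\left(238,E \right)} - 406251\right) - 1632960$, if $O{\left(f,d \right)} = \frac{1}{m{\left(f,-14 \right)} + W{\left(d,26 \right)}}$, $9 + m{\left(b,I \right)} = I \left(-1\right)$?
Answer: $- \frac{1290820562}{633} \approx -2.0392 \cdot 10^{6}$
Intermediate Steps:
$W{\left(Z,k \right)} = 628$ ($W{\left(Z,k \right)} = 3 + 5^{4} = 3 + 625 = 628$)
$E = 390$
$m{\left(b,I \right)} = -9 - I$ ($m{\left(b,I \right)} = -9 + I \left(-1\right) = -9 - I$)
$O{\left(f,d \right)} = \frac{1}{633}$ ($O{\left(f,d \right)} = \frac{1}{\left(-9 - -14\right) + 628} = \frac{1}{\left(-9 + 14\right) + 628} = \frac{1}{5 + 628} = \frac{1}{633}$)
$\left(O{\left(238,E \right)} - 406251\right) - 1632960 = \left(\frac{1}{633} - 406251\right) - 1632960 = - \frac{257156882}{633} - 1632960 = - \frac{1290820562}{633}$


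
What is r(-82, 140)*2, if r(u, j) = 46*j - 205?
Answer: 12470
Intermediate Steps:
r(u, j) = -205 + 46*j
r(-82, 140)*2 = (-205 + 46*140)*2 = (-205 + 6440)*2 = 6235*2 = 12470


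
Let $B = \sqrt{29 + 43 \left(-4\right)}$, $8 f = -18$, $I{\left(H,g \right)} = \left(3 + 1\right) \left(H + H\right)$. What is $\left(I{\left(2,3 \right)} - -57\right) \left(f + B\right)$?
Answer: $- \frac{657}{4} + 73 i \sqrt{143} \approx -164.25 + 872.95 i$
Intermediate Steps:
$I{\left(H,g \right)} = 8 H$ ($I{\left(H,g \right)} = 4 \cdot 2 H = 8 H$)
$f = - \frac{9}{4}$ ($f = \frac{1}{8} \left(-18\right) = - \frac{9}{4} \approx -2.25$)
$B = i \sqrt{143}$ ($B = \sqrt{29 - 172} = \sqrt{-143} = i \sqrt{143} \approx 11.958 i$)
$\left(I{\left(2,3 \right)} - -57\right) \left(f + B\right) = \left(8 \cdot 2 - -57\right) \left(- \frac{9}{4} + i \sqrt{143}\right) = \left(16 + 57\right) \left(- \frac{9}{4} + i \sqrt{143}\right) = 73 \left(- \frac{9}{4} + i \sqrt{143}\right) = - \frac{657}{4} + 73 i \sqrt{143}$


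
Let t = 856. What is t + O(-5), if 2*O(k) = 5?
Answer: 1717/2 ≈ 858.50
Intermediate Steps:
O(k) = 5/2 (O(k) = (½)*5 = 5/2)
t + O(-5) = 856 + 5/2 = 1717/2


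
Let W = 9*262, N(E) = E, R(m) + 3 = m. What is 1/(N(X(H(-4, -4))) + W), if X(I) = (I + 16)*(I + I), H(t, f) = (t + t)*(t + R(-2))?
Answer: 1/15030 ≈ 6.6534e-5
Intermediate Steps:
R(m) = -3 + m
H(t, f) = 2*t*(-5 + t) (H(t, f) = (t + t)*(t + (-3 - 2)) = (2*t)*(t - 5) = (2*t)*(-5 + t) = 2*t*(-5 + t))
X(I) = 2*I*(16 + I) (X(I) = (16 + I)*(2*I) = 2*I*(16 + I))
W = 2358
1/(N(X(H(-4, -4))) + W) = 1/(2*(2*(-4)*(-5 - 4))*(16 + 2*(-4)*(-5 - 4)) + 2358) = 1/(2*(2*(-4)*(-9))*(16 + 2*(-4)*(-9)) + 2358) = 1/(2*72*(16 + 72) + 2358) = 1/(2*72*88 + 2358) = 1/(12672 + 2358) = 1/15030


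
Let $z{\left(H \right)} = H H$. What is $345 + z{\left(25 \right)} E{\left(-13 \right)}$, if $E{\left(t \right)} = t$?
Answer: $-7780$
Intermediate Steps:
$z{\left(H \right)} = H^{2}$
$345 + z{\left(25 \right)} E{\left(-13 \right)} = 345 + 25^{2} \left(-13\right) = 345 + 625 \left(-13\right) = 345 - 8125 = -7780$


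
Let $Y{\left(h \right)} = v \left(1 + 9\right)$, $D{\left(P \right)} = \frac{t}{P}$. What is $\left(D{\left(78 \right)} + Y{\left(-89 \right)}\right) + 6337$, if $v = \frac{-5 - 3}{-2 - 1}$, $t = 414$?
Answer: $\frac{248390}{39} \approx 6369.0$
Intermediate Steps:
$v = \frac{8}{3}$ ($v = - \frac{8}{-3} = \left(-8\right) \left(- \frac{1}{3}\right) = \frac{8}{3} \approx 2.6667$)
$D{\left(P \right)} = \frac{414}{P}$
$Y{\left(h \right)} = \frac{80}{3}$ ($Y{\left(h \right)} = \frac{8 \left(1 + 9\right)}{3} = \frac{8}{3} \cdot 10 = \frac{80}{3}$)
$\left(D{\left(78 \right)} + Y{\left(-89 \right)}\right) + 6337 = \left(\frac{414}{78} + \frac{80}{3}\right) + 6337 = \left(414 \cdot \frac{1}{78} + \frac{80}{3}\right) + 6337 = \left(\frac{69}{13} + \frac{80}{3}\right) + 6337 = \frac{1247}{39} + 6337 = \frac{248390}{39}$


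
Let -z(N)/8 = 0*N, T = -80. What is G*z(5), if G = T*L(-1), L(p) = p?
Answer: 0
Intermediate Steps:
G = 80 (G = -80*(-1) = 80)
z(N) = 0 (z(N) = -0*N = -8*0 = 0)
G*z(5) = 80*0 = 0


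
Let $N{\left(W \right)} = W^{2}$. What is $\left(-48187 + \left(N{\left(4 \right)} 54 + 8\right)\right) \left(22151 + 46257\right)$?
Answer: $-3236724520$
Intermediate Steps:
$\left(-48187 + \left(N{\left(4 \right)} 54 + 8\right)\right) \left(22151 + 46257\right) = \left(-48187 + \left(4^{2} \cdot 54 + 8\right)\right) \left(22151 + 46257\right) = \left(-48187 + \left(16 \cdot 54 + 8\right)\right) 68408 = \left(-48187 + \left(864 + 8\right)\right) 68408 = \left(-48187 + 872\right) 68408 = \left(-47315\right) 68408 = -3236724520$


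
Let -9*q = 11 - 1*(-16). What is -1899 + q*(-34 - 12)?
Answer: -1761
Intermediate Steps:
q = -3 (q = -(11 - 1*(-16))/9 = -(11 + 16)/9 = -1/9*27 = -3)
-1899 + q*(-34 - 12) = -1899 - 3*(-34 - 12) = -1899 - 3*(-46) = -1899 + 138 = -1761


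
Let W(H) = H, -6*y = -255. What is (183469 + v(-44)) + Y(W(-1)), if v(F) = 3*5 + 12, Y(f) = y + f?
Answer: 367075/2 ≈ 1.8354e+5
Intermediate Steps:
y = 85/2 (y = -1/6*(-255) = 85/2 ≈ 42.500)
Y(f) = 85/2 + f
v(F) = 27 (v(F) = 15 + 12 = 27)
(183469 + v(-44)) + Y(W(-1)) = (183469 + 27) + (85/2 - 1) = 183496 + 83/2 = 367075/2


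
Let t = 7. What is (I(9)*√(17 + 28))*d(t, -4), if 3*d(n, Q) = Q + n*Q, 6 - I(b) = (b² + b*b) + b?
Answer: 5280*√5 ≈ 11806.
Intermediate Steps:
I(b) = 6 - b - 2*b² (I(b) = 6 - ((b² + b*b) + b) = 6 - ((b² + b²) + b) = 6 - (2*b² + b) = 6 - (b + 2*b²) = 6 + (-b - 2*b²) = 6 - b - 2*b²)
d(n, Q) = Q/3 + Q*n/3 (d(n, Q) = (Q + n*Q)/3 = (Q + Q*n)/3 = Q/3 + Q*n/3)
(I(9)*√(17 + 28))*d(t, -4) = ((6 - 1*9 - 2*9²)*√(17 + 28))*((⅓)*(-4)*(1 + 7)) = ((6 - 9 - 2*81)*√45)*((⅓)*(-4)*8) = ((6 - 9 - 162)*(3*√5))*(-32/3) = -495*√5*(-32/3) = 5280*√5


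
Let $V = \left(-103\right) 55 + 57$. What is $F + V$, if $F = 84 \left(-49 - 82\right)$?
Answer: $-16612$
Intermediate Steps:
$F = -11004$ ($F = 84 \left(-131\right) = -11004$)
$V = -5608$ ($V = -5665 + 57 = -5608$)
$F + V = -11004 - 5608 = -16612$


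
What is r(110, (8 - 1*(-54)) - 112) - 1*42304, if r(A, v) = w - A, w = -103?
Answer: -42517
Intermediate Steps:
r(A, v) = -103 - A
r(110, (8 - 1*(-54)) - 112) - 1*42304 = (-103 - 1*110) - 1*42304 = (-103 - 110) - 42304 = -213 - 42304 = -42517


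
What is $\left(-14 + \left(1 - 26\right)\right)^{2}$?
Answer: $1521$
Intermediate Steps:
$\left(-14 + \left(1 - 26\right)\right)^{2} = \left(-14 - 25\right)^{2} = \left(-39\right)^{2} = 1521$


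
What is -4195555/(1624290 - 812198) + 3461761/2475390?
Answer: -5002884067/1327770420 ≈ -3.7679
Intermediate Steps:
-4195555/(1624290 - 812198) + 3461761/2475390 = -4195555/812092 + 3461761*(1/2475390) = -4195555*1/812092 + 4573/3270 = -4195555/812092 + 4573/3270 = -5002884067/1327770420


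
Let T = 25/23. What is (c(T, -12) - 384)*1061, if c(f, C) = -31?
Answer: -440315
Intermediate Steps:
T = 25/23 (T = 25*(1/23) = 25/23 ≈ 1.0870)
(c(T, -12) - 384)*1061 = (-31 - 384)*1061 = -415*1061 = -440315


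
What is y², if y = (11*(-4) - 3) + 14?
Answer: 1089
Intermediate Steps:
y = -33 (y = (-44 - 3) + 14 = -47 + 14 = -33)
y² = (-33)² = 1089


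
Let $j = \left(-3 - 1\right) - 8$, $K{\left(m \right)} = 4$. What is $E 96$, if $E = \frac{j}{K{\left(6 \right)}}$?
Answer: $-288$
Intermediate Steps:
$j = -12$ ($j = -4 - 8 = -12$)
$E = -3$ ($E = - \frac{12}{4} = \left(-12\right) \frac{1}{4} = -3$)
$E 96 = \left(-3\right) 96 = -288$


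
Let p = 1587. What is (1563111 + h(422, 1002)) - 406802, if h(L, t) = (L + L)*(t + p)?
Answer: 3341425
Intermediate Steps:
h(L, t) = 2*L*(1587 + t) (h(L, t) = (L + L)*(t + 1587) = (2*L)*(1587 + t) = 2*L*(1587 + t))
(1563111 + h(422, 1002)) - 406802 = (1563111 + 2*422*(1587 + 1002)) - 406802 = (1563111 + 2*422*2589) - 406802 = (1563111 + 2185116) - 406802 = 3748227 - 406802 = 3341425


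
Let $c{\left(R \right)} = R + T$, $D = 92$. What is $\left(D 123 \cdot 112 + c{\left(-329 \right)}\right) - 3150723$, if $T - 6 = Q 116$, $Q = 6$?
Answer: $-1882958$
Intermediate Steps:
$T = 702$ ($T = 6 + 6 \cdot 116 = 6 + 696 = 702$)
$c{\left(R \right)} = 702 + R$ ($c{\left(R \right)} = R + 702 = 702 + R$)
$\left(D 123 \cdot 112 + c{\left(-329 \right)}\right) - 3150723 = \left(92 \cdot 123 \cdot 112 + \left(702 - 329\right)\right) - 3150723 = \left(11316 \cdot 112 + 373\right) - 3150723 = \left(1267392 + 373\right) - 3150723 = 1267765 - 3150723 = -1882958$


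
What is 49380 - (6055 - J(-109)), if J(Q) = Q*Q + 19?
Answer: 55225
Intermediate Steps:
J(Q) = 19 + Q**2 (J(Q) = Q**2 + 19 = 19 + Q**2)
49380 - (6055 - J(-109)) = 49380 - (6055 - (19 + (-109)**2)) = 49380 - (6055 - (19 + 11881)) = 49380 - (6055 - 1*11900) = 49380 - (6055 - 11900) = 49380 - 1*(-5845) = 49380 + 5845 = 55225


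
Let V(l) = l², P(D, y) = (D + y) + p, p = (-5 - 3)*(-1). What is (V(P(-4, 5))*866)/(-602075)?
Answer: -70146/602075 ≈ -0.11651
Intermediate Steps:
p = 8 (p = -8*(-1) = 8)
P(D, y) = 8 + D + y (P(D, y) = (D + y) + 8 = 8 + D + y)
(V(P(-4, 5))*866)/(-602075) = ((8 - 4 + 5)²*866)/(-602075) = (9²*866)*(-1/602075) = (81*866)*(-1/602075) = 70146*(-1/602075) = -70146/602075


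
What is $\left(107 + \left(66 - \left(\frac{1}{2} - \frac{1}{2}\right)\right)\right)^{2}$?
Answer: $29929$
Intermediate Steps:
$\left(107 + \left(66 - \left(\frac{1}{2} - \frac{1}{2}\right)\right)\right)^{2} = \left(107 + \left(66 - 0\right)\right)^{2} = \left(107 + \left(66 + \left(- \frac{1}{2} + \frac{1}{2}\right)\right)\right)^{2} = \left(107 + \left(66 + 0\right)\right)^{2} = \left(107 + 66\right)^{2} = 173^{2} = 29929$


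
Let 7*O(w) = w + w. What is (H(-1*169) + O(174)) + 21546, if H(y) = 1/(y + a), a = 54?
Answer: 17384543/805 ≈ 21596.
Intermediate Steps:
O(w) = 2*w/7 (O(w) = (w + w)/7 = (2*w)/7 = 2*w/7)
H(y) = 1/(54 + y) (H(y) = 1/(y + 54) = 1/(54 + y))
(H(-1*169) + O(174)) + 21546 = (1/(54 - 1*169) + (2/7)*174) + 21546 = (1/(54 - 169) + 348/7) + 21546 = (1/(-115) + 348/7) + 21546 = (-1/115 + 348/7) + 21546 = 40013/805 + 21546 = 17384543/805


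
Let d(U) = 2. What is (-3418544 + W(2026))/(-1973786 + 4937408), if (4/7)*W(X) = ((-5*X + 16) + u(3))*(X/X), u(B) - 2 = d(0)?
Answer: -6872473/5927244 ≈ -1.1595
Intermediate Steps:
u(B) = 4 (u(B) = 2 + 2 = 4)
W(X) = 35 - 35*X/4 (W(X) = 7*(((-5*X + 16) + 4)*(X/X))/4 = 7*(((16 - 5*X) + 4)*1)/4 = 7*((20 - 5*X)*1)/4 = 7*(20 - 5*X)/4 = 35 - 35*X/4)
(-3418544 + W(2026))/(-1973786 + 4937408) = (-3418544 + (35 - 35/4*2026))/(-1973786 + 4937408) = (-3418544 + (35 - 35455/2))/2963622 = (-3418544 - 35385/2)*(1/2963622) = -6872473/2*1/2963622 = -6872473/5927244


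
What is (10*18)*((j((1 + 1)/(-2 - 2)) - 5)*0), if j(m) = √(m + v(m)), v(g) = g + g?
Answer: 0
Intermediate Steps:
v(g) = 2*g
j(m) = √3*√m (j(m) = √(m + 2*m) = √(3*m) = √3*√m)
(10*18)*((j((1 + 1)/(-2 - 2)) - 5)*0) = (10*18)*((√3*√((1 + 1)/(-2 - 2)) - 5)*0) = 180*((√3*√(2/(-4)) - 5)*0) = 180*((√3*√(2*(-¼)) - 5)*0) = 180*((√3*√(-½) - 5)*0) = 180*((√3*(I*√2/2) - 5)*0) = 180*((I*√6/2 - 5)*0) = 180*((-5 + I*√6/2)*0) = 180*0 = 0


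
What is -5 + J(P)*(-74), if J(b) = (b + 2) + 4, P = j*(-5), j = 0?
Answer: -449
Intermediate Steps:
P = 0 (P = 0*(-5) = 0)
J(b) = 6 + b (J(b) = (2 + b) + 4 = 6 + b)
-5 + J(P)*(-74) = -5 + (6 + 0)*(-74) = -5 + 6*(-74) = -5 - 444 = -449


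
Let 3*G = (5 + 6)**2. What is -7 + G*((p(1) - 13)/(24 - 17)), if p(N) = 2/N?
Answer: -1478/21 ≈ -70.381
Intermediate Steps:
G = 121/3 (G = (5 + 6)**2/3 = (1/3)*11**2 = (1/3)*121 = 121/3 ≈ 40.333)
-7 + G*((p(1) - 13)/(24 - 17)) = -7 + 121*((2/1 - 13)/(24 - 17))/3 = -7 + 121*((2*1 - 13)/7)/3 = -7 + 121*((2 - 13)*(1/7))/3 = -7 + 121*(-11*1/7)/3 = -7 + (121/3)*(-11/7) = -7 - 1331/21 = -1478/21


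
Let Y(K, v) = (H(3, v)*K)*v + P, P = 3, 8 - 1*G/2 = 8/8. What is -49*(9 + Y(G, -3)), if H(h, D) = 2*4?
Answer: 15876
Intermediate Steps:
G = 14 (G = 16 - 16/8 = 16 - 2*1 = 16 - 2 = 14)
H(h, D) = 8
Y(K, v) = 3 + 8*K*v (Y(K, v) = (8*K)*v + 3 = 8*K*v + 3 = 3 + 8*K*v)
-49*(9 + Y(G, -3)) = -49*(9 + (3 + 8*14*(-3))) = -49*(9 + (3 - 336)) = -49*(9 - 333) = -49*(-324) = 15876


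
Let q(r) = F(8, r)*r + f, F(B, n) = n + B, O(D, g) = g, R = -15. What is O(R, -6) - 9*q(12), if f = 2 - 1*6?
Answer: -2130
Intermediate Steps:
F(B, n) = B + n
f = -4 (f = 2 - 6 = -4)
q(r) = -4 + r*(8 + r) (q(r) = (8 + r)*r - 4 = r*(8 + r) - 4 = -4 + r*(8 + r))
O(R, -6) - 9*q(12) = -6 - 9*(-4 + 12*(8 + 12)) = -6 - 9*(-4 + 12*20) = -6 - 9*(-4 + 240) = -6 - 9*236 = -6 - 2124 = -2130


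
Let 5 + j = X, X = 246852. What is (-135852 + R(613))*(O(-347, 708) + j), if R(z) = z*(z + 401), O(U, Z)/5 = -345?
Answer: 119063109060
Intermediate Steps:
O(U, Z) = -1725 (O(U, Z) = 5*(-345) = -1725)
j = 246847 (j = -5 + 246852 = 246847)
R(z) = z*(401 + z)
(-135852 + R(613))*(O(-347, 708) + j) = (-135852 + 613*(401 + 613))*(-1725 + 246847) = (-135852 + 613*1014)*245122 = (-135852 + 621582)*245122 = 485730*245122 = 119063109060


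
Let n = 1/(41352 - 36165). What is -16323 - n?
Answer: -84667402/5187 ≈ -16323.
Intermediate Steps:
n = 1/5187 ≈ 0.00019279
-16323 - n = -16323 - 1*1/5187 = -16323 - 1/5187 = -84667402/5187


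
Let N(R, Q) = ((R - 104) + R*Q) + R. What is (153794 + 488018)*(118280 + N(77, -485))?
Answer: 51977144820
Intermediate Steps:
N(R, Q) = -104 + 2*R + Q*R (N(R, Q) = ((-104 + R) + Q*R) + R = (-104 + R + Q*R) + R = -104 + 2*R + Q*R)
(153794 + 488018)*(118280 + N(77, -485)) = (153794 + 488018)*(118280 + (-104 + 2*77 - 485*77)) = 641812*(118280 + (-104 + 154 - 37345)) = 641812*(118280 - 37295) = 641812*80985 = 51977144820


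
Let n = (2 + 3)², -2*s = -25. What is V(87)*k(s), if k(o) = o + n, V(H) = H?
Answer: 6525/2 ≈ 3262.5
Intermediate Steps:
s = 25/2 (s = -½*(-25) = 25/2 ≈ 12.500)
n = 25 (n = 5² = 25)
k(o) = 25 + o (k(o) = o + 25 = 25 + o)
V(87)*k(s) = 87*(25 + 25/2) = 87*(75/2) = 6525/2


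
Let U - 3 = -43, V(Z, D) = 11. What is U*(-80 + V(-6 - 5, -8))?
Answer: 2760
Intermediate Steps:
U = -40 (U = 3 - 43 = -40)
U*(-80 + V(-6 - 5, -8)) = -40*(-80 + 11) = -40*(-69) = 2760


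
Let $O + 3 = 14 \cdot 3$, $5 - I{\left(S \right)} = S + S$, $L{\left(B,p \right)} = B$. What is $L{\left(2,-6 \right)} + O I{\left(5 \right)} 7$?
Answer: $-1363$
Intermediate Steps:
$I{\left(S \right)} = 5 - 2 S$ ($I{\left(S \right)} = 5 - \left(S + S\right) = 5 - 2 S$)
$O = 39$ ($O = -3 + 14 \cdot 3 = -3 + 42 = 39$)
$L{\left(2,-6 \right)} + O I{\left(5 \right)} 7 = 2 + 39 \left(5 - 10\right) 7 = 2 + 39 \left(\left(-5\right) 7\right) = 2 + 39 \left(-35\right) = 2 - 1365 = -1363$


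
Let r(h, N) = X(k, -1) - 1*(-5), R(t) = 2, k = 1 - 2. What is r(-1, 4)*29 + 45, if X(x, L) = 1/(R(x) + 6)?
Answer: 1549/8 ≈ 193.63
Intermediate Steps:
k = -1
X(x, L) = 1/8 (X(x, L) = 1/(2 + 6) = 1/8)
r(h, N) = 41/8 (r(h, N) = 1/8 - 1*(-5) = 1/8 + 5 = 41/8)
r(-1, 4)*29 + 45 = (41/8)*29 + 45 = 1189/8 + 45 = 1549/8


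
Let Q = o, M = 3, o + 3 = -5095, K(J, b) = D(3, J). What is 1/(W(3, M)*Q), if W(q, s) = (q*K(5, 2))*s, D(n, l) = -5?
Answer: 1/229410 ≈ 4.3590e-6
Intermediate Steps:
K(J, b) = -5
o = -5098 (o = -3 - 5095 = -5098)
Q = -5098
W(q, s) = -5*q*s (W(q, s) = (q*(-5))*s = (-5*q)*s = -5*q*s)
1/(W(3, M)*Q) = 1/(-5*3*3*(-5098)) = 1/(-45*(-5098)) = 1/229410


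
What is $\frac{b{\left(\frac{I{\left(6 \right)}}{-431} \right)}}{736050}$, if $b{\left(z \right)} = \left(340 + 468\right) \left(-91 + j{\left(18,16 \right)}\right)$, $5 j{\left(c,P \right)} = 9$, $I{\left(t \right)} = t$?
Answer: $- \frac{180184}{1840125} \approx -0.097919$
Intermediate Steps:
$j{\left(c,P \right)} = \frac{9}{5}$ ($j{\left(c,P \right)} = \frac{1}{5} \cdot 9 = \frac{9}{5}$)
$b{\left(z \right)} = - \frac{360368}{5}$ ($b{\left(z \right)} = \left(340 + 468\right) \left(-91 + \frac{9}{5}\right) = 808 \left(- \frac{446}{5}\right) = - \frac{360368}{5}$)
$\frac{b{\left(\frac{I{\left(6 \right)}}{-431} \right)}}{736050} = - \frac{360368}{5 \cdot 736050} = \left(- \frac{360368}{5}\right) \frac{1}{736050} = - \frac{180184}{1840125}$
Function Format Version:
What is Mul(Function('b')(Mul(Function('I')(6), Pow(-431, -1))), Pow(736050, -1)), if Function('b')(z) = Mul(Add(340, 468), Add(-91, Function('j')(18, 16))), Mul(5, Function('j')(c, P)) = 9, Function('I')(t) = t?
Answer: Rational(-180184, 1840125) ≈ -0.097919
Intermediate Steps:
Function('j')(c, P) = Rational(9, 5) (Function('j')(c, P) = Mul(Rational(1, 5), 9) = Rational(9, 5))
Function('b')(z) = Rational(-360368, 5) (Function('b')(z) = Mul(Add(340, 468), Add(-91, Rational(9, 5))) = Mul(808, Rational(-446, 5)) = Rational(-360368, 5))
Mul(Function('b')(Mul(Function('I')(6), Pow(-431, -1))), Pow(736050, -1)) = Mul(Rational(-360368, 5), Pow(736050, -1)) = Mul(Rational(-360368, 5), Rational(1, 736050)) = Rational(-180184, 1840125)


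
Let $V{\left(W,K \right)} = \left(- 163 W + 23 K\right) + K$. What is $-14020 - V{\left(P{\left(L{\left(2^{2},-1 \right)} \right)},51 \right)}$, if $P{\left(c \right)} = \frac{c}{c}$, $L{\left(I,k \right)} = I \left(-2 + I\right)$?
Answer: $-15081$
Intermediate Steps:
$P{\left(c \right)} = 1$
$V{\left(W,K \right)} = - 163 W + 24 K$
$-14020 - V{\left(P{\left(L{\left(2^{2},-1 \right)} \right)},51 \right)} = -14020 - \left(\left(-163\right) 1 + 24 \cdot 51\right) = -14020 - \left(-163 + 1224\right) = -14020 - 1061 = -15081$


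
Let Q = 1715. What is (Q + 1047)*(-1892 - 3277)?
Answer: -14276778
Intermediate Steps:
(Q + 1047)*(-1892 - 3277) = (1715 + 1047)*(-1892 - 3277) = 2762*(-5169) = -14276778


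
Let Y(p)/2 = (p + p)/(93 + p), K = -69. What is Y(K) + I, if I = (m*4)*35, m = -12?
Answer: -3383/2 ≈ -1691.5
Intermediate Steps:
I = -1680 (I = -12*4*35 = -48*35 = -1680)
Y(p) = 4*p/(93 + p) (Y(p) = 2*((p + p)/(93 + p)) = 2*((2*p)/(93 + p)) = 2*(2*p/(93 + p)) = 4*p/(93 + p))
Y(K) + I = 4*(-69)/(93 - 69) - 1680 = 4*(-69)/24 - 1680 = 4*(-69)*(1/24) - 1680 = -23/2 - 1680 = -3383/2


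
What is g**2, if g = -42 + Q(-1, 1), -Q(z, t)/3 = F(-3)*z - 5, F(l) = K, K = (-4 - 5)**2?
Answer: 46656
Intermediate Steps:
K = 81 (K = (-9)**2 = 81)
F(l) = 81
Q(z, t) = 15 - 243*z (Q(z, t) = -3*(81*z - 5) = -3*(-5 + 81*z) = 15 - 243*z)
g = 216 (g = -42 + (15 - 243*(-1)) = -42 + (15 + 243) = -42 + 258 = 216)
g**2 = 216**2 = 46656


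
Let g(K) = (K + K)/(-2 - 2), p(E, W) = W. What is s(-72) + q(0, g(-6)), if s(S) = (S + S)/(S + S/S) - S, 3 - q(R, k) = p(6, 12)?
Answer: 4617/71 ≈ 65.028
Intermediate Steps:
g(K) = -K/2 (g(K) = (2*K)/(-4) = (2*K)*(-¼) = -K/2)
q(R, k) = -9 (q(R, k) = 3 - 1*12 = 3 - 12 = -9)
s(S) = -S + 2*S/(1 + S) (s(S) = (2*S)/(S + 1) - S = (2*S)/(1 + S) - S = 2*S/(1 + S) - S = -S + 2*S/(1 + S))
s(-72) + q(0, g(-6)) = -72*(1 - 1*(-72))/(1 - 72) - 9 = -72*(1 + 72)/(-71) - 9 = -72*(-1/71)*73 - 9 = 5256/71 - 9 = 4617/71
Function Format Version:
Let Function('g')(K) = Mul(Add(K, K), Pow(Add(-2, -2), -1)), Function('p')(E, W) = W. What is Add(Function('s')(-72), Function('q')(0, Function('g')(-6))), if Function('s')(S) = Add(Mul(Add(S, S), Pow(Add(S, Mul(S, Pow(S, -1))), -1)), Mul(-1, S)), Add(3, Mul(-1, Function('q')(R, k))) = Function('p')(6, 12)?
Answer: Rational(4617, 71) ≈ 65.028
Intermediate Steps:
Function('g')(K) = Mul(Rational(-1, 2), K) (Function('g')(K) = Mul(Mul(2, K), Pow(-4, -1)) = Mul(Mul(2, K), Rational(-1, 4)) = Mul(Rational(-1, 2), K))
Function('q')(R, k) = -9 (Function('q')(R, k) = Add(3, Mul(-1, 12)) = Add(3, -12) = -9)
Function('s')(S) = Add(Mul(-1, S), Mul(2, S, Pow(Add(1, S), -1))) (Function('s')(S) = Add(Mul(Mul(2, S), Pow(Add(S, 1), -1)), Mul(-1, S)) = Add(Mul(Mul(2, S), Pow(Add(1, S), -1)), Mul(-1, S)) = Add(Mul(2, S, Pow(Add(1, S), -1)), Mul(-1, S)) = Add(Mul(-1, S), Mul(2, S, Pow(Add(1, S), -1))))
Add(Function('s')(-72), Function('q')(0, Function('g')(-6))) = Add(Mul(-72, Pow(Add(1, -72), -1), Add(1, Mul(-1, -72))), -9) = Add(Mul(-72, Pow(-71, -1), Add(1, 72)), -9) = Add(Mul(-72, Rational(-1, 71), 73), -9) = Add(Rational(5256, 71), -9) = Rational(4617, 71)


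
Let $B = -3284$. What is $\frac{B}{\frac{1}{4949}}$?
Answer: $-16252516$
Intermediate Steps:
$\frac{B}{\frac{1}{4949}} = - \frac{3284}{\frac{1}{4949}} = - 3284 \frac{1}{\frac{1}{4949}} = \left(-3284\right) 4949 = -16252516$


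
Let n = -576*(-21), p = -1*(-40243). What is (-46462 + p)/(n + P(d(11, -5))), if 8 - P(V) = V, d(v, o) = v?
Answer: -2073/4031 ≈ -0.51426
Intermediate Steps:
p = 40243
P(V) = 8 - V
n = 12096
(-46462 + p)/(n + P(d(11, -5))) = (-46462 + 40243)/(12096 + (8 - 1*11)) = -6219/(12096 + (8 - 11)) = -6219/(12096 - 3) = -6219/12093 = -6219*1/12093 = -2073/4031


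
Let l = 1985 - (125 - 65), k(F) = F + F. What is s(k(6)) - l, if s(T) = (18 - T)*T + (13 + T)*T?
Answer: -1553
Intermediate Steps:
k(F) = 2*F
s(T) = T*(13 + T) + T*(18 - T) (s(T) = T*(18 - T) + T*(13 + T) = T*(13 + T) + T*(18 - T))
l = 1925 (l = 1985 - 1*60 = 1985 - 60 = 1925)
s(k(6)) - l = 31*(2*6) - 1*1925 = 31*12 - 1925 = 372 - 1925 = -1553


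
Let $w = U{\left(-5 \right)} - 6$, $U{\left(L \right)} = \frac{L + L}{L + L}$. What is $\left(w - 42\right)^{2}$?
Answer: $2209$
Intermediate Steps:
$U{\left(L \right)} = 1$ ($U{\left(L \right)} = \frac{2 L}{2 L} = 2 L \frac{1}{2 L} = 1$)
$w = -5$ ($w = 1 - 6 = -5$)
$\left(w - 42\right)^{2} = \left(-5 - 42\right)^{2} = \left(-47\right)^{2} = 2209$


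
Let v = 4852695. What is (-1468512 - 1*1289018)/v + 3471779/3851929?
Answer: 1245134963807/3738447319731 ≈ 0.33306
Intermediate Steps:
(-1468512 - 1*1289018)/v + 3471779/3851929 = (-1468512 - 1*1289018)/4852695 + 3471779/3851929 = (-1468512 - 1289018)*(1/4852695) + 3471779*(1/3851929) = -2757530*1/4852695 + 3471779/3851929 = -551506/970539 + 3471779/3851929 = 1245134963807/3738447319731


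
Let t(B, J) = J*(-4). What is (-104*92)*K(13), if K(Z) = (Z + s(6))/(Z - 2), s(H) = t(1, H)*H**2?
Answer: 8142368/11 ≈ 7.4022e+5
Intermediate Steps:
t(B, J) = -4*J
s(H) = -4*H**3 (s(H) = (-4*H)*H**2 = -4*H**3)
K(Z) = (-864 + Z)/(-2 + Z) (K(Z) = (Z - 4*6**3)/(Z - 2) = (Z - 4*216)/(-2 + Z) = (Z - 864)/(-2 + Z) = (-864 + Z)/(-2 + Z))
(-104*92)*K(13) = (-104*92)*((-864 + 13)/(-2 + 13)) = -9568*(-851)/11 = -9568*(-851/11) = 8142368/11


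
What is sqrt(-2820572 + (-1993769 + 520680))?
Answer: I*sqrt(4293661) ≈ 2072.1*I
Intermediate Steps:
sqrt(-2820572 + (-1993769 + 520680)) = sqrt(-2820572 - 1473089) = sqrt(-4293661) = I*sqrt(4293661)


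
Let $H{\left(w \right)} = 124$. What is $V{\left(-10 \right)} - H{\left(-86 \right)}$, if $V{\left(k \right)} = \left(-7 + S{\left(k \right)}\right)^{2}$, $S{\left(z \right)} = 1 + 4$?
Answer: $-120$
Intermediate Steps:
$S{\left(z \right)} = 5$
$V{\left(k \right)} = 4$ ($V{\left(k \right)} = \left(-7 + 5\right)^{2} = \left(-2\right)^{2} = 4$)
$V{\left(-10 \right)} - H{\left(-86 \right)} = 4 - 124 = -120$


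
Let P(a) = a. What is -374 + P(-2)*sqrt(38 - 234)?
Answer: -374 - 28*I ≈ -374.0 - 28.0*I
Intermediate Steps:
-374 + P(-2)*sqrt(38 - 234) = -374 - 2*sqrt(38 - 234) = -374 - 28*I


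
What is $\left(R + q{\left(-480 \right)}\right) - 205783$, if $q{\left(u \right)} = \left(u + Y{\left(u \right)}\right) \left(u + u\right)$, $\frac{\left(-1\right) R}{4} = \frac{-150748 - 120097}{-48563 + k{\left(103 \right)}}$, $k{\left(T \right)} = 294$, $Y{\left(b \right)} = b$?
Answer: $\frac{34550687393}{48269} \approx 7.1579 \cdot 10^{5}$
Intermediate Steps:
$R = - \frac{1083380}{48269}$ ($R = - 4 \frac{-150748 - 120097}{-48563 + 294} = - 4 \left(- \frac{270845}{-48269}\right) = - 4 \left(\left(-270845\right) \left(- \frac{1}{48269}\right)\right) = \left(-4\right) \frac{270845}{48269} = - \frac{1083380}{48269} \approx -22.445$)
$q{\left(u \right)} = 4 u^{2}$ ($q{\left(u \right)} = \left(u + u\right) \left(u + u\right) = 2 u 2 u = 4 u^{2}$)
$\left(R + q{\left(-480 \right)}\right) - 205783 = \left(- \frac{1083380}{48269} + 4 \left(-480\right)^{2}\right) - 205783 = \left(- \frac{1083380}{48269} + 4 \cdot 230400\right) - 205783 = \left(- \frac{1083380}{48269} + 921600\right) - 205783 = \frac{44483627020}{48269} - 205783 = \frac{34550687393}{48269}$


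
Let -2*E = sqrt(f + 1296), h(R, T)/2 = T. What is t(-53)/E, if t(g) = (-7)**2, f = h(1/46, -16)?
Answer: -49*sqrt(79)/158 ≈ -2.7565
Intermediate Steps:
h(R, T) = 2*T
f = -32 (f = 2*(-16) = -32)
t(g) = 49
E = -2*sqrt(79) (E = -sqrt(-32 + 1296)/2 = -2*sqrt(79) ≈ -17.776)
t(-53)/E = 49/((-2*sqrt(79))) = 49*(-sqrt(79)/158) = -49*sqrt(79)/158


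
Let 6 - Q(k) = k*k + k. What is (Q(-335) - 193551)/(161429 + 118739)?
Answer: -305435/280168 ≈ -1.0902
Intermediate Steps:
Q(k) = 6 - k - k**2 (Q(k) = 6 - (k*k + k) = 6 - (k**2 + k) = 6 - (k + k**2) = 6 + (-k - k**2) = 6 - k - k**2)
(Q(-335) - 193551)/(161429 + 118739) = ((6 - 1*(-335) - 1*(-335)**2) - 193551)/(161429 + 118739) = ((6 + 335 - 1*112225) - 193551)/280168 = ((6 + 335 - 112225) - 193551)*(1/280168) = (-111884 - 193551)*(1/280168) = -305435*1/280168 = -305435/280168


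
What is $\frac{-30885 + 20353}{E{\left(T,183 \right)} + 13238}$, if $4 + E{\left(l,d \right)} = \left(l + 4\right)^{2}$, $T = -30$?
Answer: $- \frac{5266}{6955} \approx -0.75715$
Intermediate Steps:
$E{\left(l,d \right)} = -4 + \left(4 + l\right)^{2}$ ($E{\left(l,d \right)} = -4 + \left(l + 4\right)^{2} = -4 + \left(4 + l\right)^{2}$)
$\frac{-30885 + 20353}{E{\left(T,183 \right)} + 13238} = \frac{-30885 + 20353}{\left(-4 + \left(4 - 30\right)^{2}\right) + 13238} = - \frac{10532}{\left(-4 + \left(-26\right)^{2}\right) + 13238} = - \frac{10532}{\left(-4 + 676\right) + 13238} = - \frac{10532}{672 + 13238} = - \frac{10532}{13910} = \left(-10532\right) \frac{1}{13910} = - \frac{5266}{6955}$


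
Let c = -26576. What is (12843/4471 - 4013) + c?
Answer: -136750576/4471 ≈ -30586.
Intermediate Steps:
(12843/4471 - 4013) + c = (12843/4471 - 4013) - 26576 = -17929280/4471 - 26576 = -136750576/4471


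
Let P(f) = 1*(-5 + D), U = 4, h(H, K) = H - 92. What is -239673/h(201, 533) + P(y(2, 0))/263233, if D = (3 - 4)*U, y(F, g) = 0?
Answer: -63089843790/28692397 ≈ -2198.8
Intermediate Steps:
h(H, K) = -92 + H
D = -4 (D = (3 - 4)*4 = -1*4 = -4)
P(f) = -9 (P(f) = 1*(-5 - 4) = 1*(-9) = -9)
-239673/h(201, 533) + P(y(2, 0))/263233 = -239673/(-92 + 201) - 9/263233 = -239673/109 - 9*1/263233 = -239673*1/109 - 9/263233 = -239673/109 - 9/263233 = -63089843790/28692397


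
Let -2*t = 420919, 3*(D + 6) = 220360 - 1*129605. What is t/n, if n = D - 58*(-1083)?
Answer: -1262757/558358 ≈ -2.2616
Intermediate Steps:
D = 90737/3 (D = -6 + (220360 - 1*129605)/3 = -6 + (220360 - 129605)/3 = -6 + (⅓)*90755 = -6 + 90755/3 = 90737/3 ≈ 30246.)
t = -420919/2 (t = -½*420919 = -420919/2 ≈ -2.1046e+5)
n = 279179/3 (n = 90737/3 - 58*(-1083) = 90737/3 - 1*(-62814) = 90737/3 + 62814 = 279179/3 ≈ 93060.)
t/n = -420919/(2*279179/3) = -420919/2*3/279179 = -1262757/558358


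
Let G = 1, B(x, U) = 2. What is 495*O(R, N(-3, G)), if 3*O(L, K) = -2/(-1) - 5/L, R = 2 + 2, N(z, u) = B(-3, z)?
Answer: 495/4 ≈ 123.75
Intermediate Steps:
N(z, u) = 2
R = 4
O(L, K) = ⅔ - 5/(3*L) (O(L, K) = (-2/(-1) - 5/L)/3 = (-2*(-1) - 5/L)/3 = (2 - 5/L)/3 = ⅔ - 5/(3*L))
495*O(R, N(-3, G)) = 495*((⅓)*(-5 + 2*4)/4) = 495*((⅓)*(¼)*(-5 + 8)) = 495*((⅓)*(¼)*3) = 495*(¼) = 495/4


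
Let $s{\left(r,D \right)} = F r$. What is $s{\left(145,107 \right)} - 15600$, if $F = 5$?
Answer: $-14875$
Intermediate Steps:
$s{\left(r,D \right)} = 5 r$
$s{\left(145,107 \right)} - 15600 = 5 \cdot 145 - 15600 = 725 - 15600 = -14875$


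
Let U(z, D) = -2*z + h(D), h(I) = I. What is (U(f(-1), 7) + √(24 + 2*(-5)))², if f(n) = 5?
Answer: (3 - √14)² ≈ 0.55006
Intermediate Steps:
U(z, D) = D - 2*z (U(z, D) = -2*z + D = D - 2*z)
(U(f(-1), 7) + √(24 + 2*(-5)))² = ((7 - 2*5) + √(24 + 2*(-5)))² = ((7 - 10) + √(24 - 10))² = (-3 + √14)²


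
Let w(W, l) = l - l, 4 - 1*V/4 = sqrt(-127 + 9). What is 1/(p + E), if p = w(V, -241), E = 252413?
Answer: 1/252413 ≈ 3.9618e-6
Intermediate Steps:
V = 16 - 4*I*sqrt(118) (V = 16 - 4*sqrt(-127 + 9) = 16 - 4*I*sqrt(118) ≈ 16.0 - 43.451*I)
w(W, l) = 0
p = 0
1/(p + E) = 1/(0 + 252413) = 1/252413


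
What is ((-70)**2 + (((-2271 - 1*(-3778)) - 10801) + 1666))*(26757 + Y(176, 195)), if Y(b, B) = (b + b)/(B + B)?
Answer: -14234133848/195 ≈ -7.2996e+7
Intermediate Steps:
Y(b, B) = b/B (Y(b, B) = (2*b)/((2*B)) = (2*b)*(1/(2*B)) = b/B)
((-70)**2 + (((-2271 - 1*(-3778)) - 10801) + 1666))*(26757 + Y(176, 195)) = ((-70)**2 + (((-2271 - 1*(-3778)) - 10801) + 1666))*(26757 + 176/195) = (4900 + (((-2271 + 3778) - 10801) + 1666))*(26757 + 176*(1/195)) = (4900 + ((1507 - 10801) + 1666))*(26757 + 176/195) = (4900 + (-9294 + 1666))*(5217791/195) = (4900 - 7628)*(5217791/195) = -2728*5217791/195 = -14234133848/195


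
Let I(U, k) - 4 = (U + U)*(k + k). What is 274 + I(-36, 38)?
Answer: -5194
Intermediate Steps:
I(U, k) = 4 + 4*U*k (I(U, k) = 4 + (U + U)*(k + k) = 4 + (2*U)*(2*k) = 4 + 4*U*k)
274 + I(-36, 38) = 274 + (4 + 4*(-36)*38) = 274 + (4 - 5472) = 274 - 5468 = -5194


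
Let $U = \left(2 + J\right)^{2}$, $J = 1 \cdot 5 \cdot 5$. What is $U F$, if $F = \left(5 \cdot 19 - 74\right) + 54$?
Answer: $54675$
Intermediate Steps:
$J = 25$ ($J = 5 \cdot 5 = 25$)
$F = 75$ ($F = \left(95 - 74\right) + 54 = 21 + 54 = 75$)
$U = 729$ ($U = \left(2 + 25\right)^{2} = 27^{2} = 729$)
$U F = 729 \cdot 75 = 54675$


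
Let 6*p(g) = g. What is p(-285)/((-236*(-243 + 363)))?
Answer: 19/11328 ≈ 0.0016773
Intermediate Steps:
p(g) = g/6
p(-285)/((-236*(-243 + 363))) = ((⅙)*(-285))/((-236*(-243 + 363))) = -95/(2*((-236*120))) = -95/2/(-28320) = -95/2*(-1/28320) = 19/11328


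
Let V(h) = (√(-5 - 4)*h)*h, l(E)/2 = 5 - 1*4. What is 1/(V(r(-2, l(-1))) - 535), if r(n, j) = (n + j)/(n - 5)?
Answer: -1/535 ≈ -0.0018692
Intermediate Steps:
l(E) = 2 (l(E) = 2*(5 - 1*4) = 2*(5 - 4) = 2*1 = 2)
r(n, j) = (j + n)/(-5 + n)
V(h) = 3*I*h² (V(h) = (√(-9)*h)*h = ((3*I)*h)*h = (3*I*h)*h = 3*I*h²)
1/(V(r(-2, l(-1))) - 535) = 1/(3*I*((2 - 2)/(-5 - 2))² - 535) = 1/(3*I*(0/(-7))² - 535) = 1/(3*I*(-⅐*0)² - 535) = 1/(3*I*0² - 535) = 1/(3*I*0 - 535) = 1/(0 - 535) = 1/(-535) = -1/535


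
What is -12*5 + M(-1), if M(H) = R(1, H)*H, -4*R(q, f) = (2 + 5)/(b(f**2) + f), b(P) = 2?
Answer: -233/4 ≈ -58.250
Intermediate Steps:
R(q, f) = -7/(4*(2 + f)) (R(q, f) = -(2 + 5)/(4*(2 + f)) = -7/(4*(2 + f)))
M(H) = -7*H/(8 + 4*H) (M(H) = (-7/(8 + 4*H))*H = -7*H/(8 + 4*H))
-12*5 + M(-1) = -12*5 - 7*(-1)/(8 + 4*(-1)) = -60 - 7*(-1)/(8 - 4) = -60 - 7*(-1)/4 = -60 - 7*(-1)*1/4 = -60 + 7/4 = -233/4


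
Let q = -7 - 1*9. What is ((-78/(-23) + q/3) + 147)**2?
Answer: 100180081/4761 ≈ 21042.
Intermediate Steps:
q = -16 (q = -7 - 9 = -16)
((-78/(-23) + q/3) + 147)**2 = ((-78/(-23) - 16/3) + 147)**2 = ((-78*(-1/23) - 16*1/3) + 147)**2 = ((78/23 - 16/3) + 147)**2 = (-134/69 + 147)**2 = (10009/69)**2 = 100180081/4761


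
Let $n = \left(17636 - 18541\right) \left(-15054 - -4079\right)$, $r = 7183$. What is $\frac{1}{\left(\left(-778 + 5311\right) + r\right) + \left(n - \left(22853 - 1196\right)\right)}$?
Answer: $\frac{1}{9922434} \approx 1.0078 \cdot 10^{-7}$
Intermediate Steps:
$n = 9932375$ ($n = - 905 \left(-15054 + \left(-4192 + 8271\right)\right) = - 905 \left(-15054 + 4079\right) = \left(-905\right) \left(-10975\right) = 9932375$)
$\frac{1}{\left(\left(-778 + 5311\right) + r\right) + \left(n - \left(22853 - 1196\right)\right)} = \frac{1}{\left(\left(-778 + 5311\right) + 7183\right) + \left(9932375 - \left(22853 - 1196\right)\right)} = \frac{1}{\left(4533 + 7183\right) + \left(9932375 - 21657\right)} = \frac{1}{11716 + \left(9932375 - 21657\right)} = \frac{1}{11716 + 9910718} = \frac{1}{9922434}$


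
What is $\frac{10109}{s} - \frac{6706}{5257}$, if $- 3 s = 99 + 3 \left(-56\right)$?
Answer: $\frac{7569825}{17273} \approx 438.25$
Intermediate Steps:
$s = 23$ ($s = - \frac{99 + 3 \left(-56\right)}{3} = - \frac{99 - 168}{3} = \left(- \frac{1}{3}\right) \left(-69\right) = 23$)
$\frac{10109}{s} - \frac{6706}{5257} = \frac{10109}{23} - \frac{6706}{5257} = 10109 \cdot \frac{1}{23} - \frac{958}{751} = \frac{10109}{23} - \frac{958}{751} = \frac{7569825}{17273}$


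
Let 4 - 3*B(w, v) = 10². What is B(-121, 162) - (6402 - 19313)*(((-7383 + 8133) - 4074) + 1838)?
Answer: -19185778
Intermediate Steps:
B(w, v) = -32 (B(w, v) = 4/3 - ⅓*10² = 4/3 - ⅓*100 = 4/3 - 100/3 = -32)
B(-121, 162) - (6402 - 19313)*(((-7383 + 8133) - 4074) + 1838) = -32 - (6402 - 19313)*(((-7383 + 8133) - 4074) + 1838) = -32 - (-12911)*((750 - 4074) + 1838) = -32 - (-12911)*(-3324 + 1838) = -32 - (-12911)*(-1486) = -32 - 1*19185746 = -32 - 19185746 = -19185778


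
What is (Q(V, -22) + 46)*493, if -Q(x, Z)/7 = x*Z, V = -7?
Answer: -508776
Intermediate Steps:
Q(x, Z) = -7*Z*x (Q(x, Z) = -7*x*Z = -7*Z*x)
(Q(V, -22) + 46)*493 = (-7*(-22)*(-7) + 46)*493 = (-1078 + 46)*493 = -1032*493 = -508776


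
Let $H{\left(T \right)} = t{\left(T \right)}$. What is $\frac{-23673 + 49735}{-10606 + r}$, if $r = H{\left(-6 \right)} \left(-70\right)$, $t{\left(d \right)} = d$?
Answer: $- \frac{13031}{5093} \approx -2.5586$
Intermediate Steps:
$H{\left(T \right)} = T$
$r = 420$ ($r = \left(-6\right) \left(-70\right) = 420$)
$\frac{-23673 + 49735}{-10606 + r} = \frac{-23673 + 49735}{-10606 + 420} = \frac{26062}{-10186} = 26062 \left(- \frac{1}{10186}\right) = - \frac{13031}{5093}$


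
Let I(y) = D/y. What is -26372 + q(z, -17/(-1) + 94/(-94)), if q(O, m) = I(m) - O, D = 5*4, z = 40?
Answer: -105643/4 ≈ -26411.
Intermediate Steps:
D = 20
I(y) = 20/y
q(O, m) = -O + 20/m (q(O, m) = 20/m - O = -O + 20/m)
-26372 + q(z, -17/(-1) + 94/(-94)) = -26372 + (-1*40 + 20/(-17/(-1) + 94/(-94))) = -26372 + (-40 + 20/(-17*(-1) + 94*(-1/94))) = -26372 + (-40 + 20/(17 - 1)) = -26372 + (-40 + 20/16) = -26372 + (-40 + 20*(1/16)) = -26372 + (-40 + 5/4) = -26372 - 155/4 = -105643/4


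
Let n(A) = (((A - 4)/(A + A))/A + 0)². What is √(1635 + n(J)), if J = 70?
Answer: √39256351089/4900 ≈ 40.435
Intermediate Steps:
n(A) = (-4 + A)²/(4*A⁴) (n(A) = (((-4 + A)/((2*A)))/A + 0)² = (((-4 + A)*(1/(2*A)))/A + 0)² = (((-4 + A)/(2*A))/A + 0)² = ((-4 + A)/(2*A²) + 0)² = ((-4 + A)/(2*A²))² = (-4 + A)²/(4*A⁴))
√(1635 + n(J)) = √(1635 + (¼)*(-4 + 70)²/70⁴) = √(1635 + (¼)*(1/24010000)*66²) = √(1635 + (¼)*(1/24010000)*4356) = √(1635 + 1089/24010000) = √(39256351089/24010000) = √39256351089/4900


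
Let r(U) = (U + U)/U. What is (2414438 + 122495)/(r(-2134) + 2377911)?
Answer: 2536933/2377913 ≈ 1.0669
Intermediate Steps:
r(U) = 2 (r(U) = (2*U)/U = 2)
(2414438 + 122495)/(r(-2134) + 2377911) = (2414438 + 122495)/(2 + 2377911) = 2536933/2377913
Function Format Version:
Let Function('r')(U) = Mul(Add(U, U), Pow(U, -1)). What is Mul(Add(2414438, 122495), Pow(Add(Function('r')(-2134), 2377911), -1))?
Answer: Rational(2536933, 2377913) ≈ 1.0669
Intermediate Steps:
Function('r')(U) = 2 (Function('r')(U) = Mul(Mul(2, U), Pow(U, -1)) = 2)
Mul(Add(2414438, 122495), Pow(Add(Function('r')(-2134), 2377911), -1)) = Mul(Add(2414438, 122495), Pow(Add(2, 2377911), -1)) = Mul(2536933, Pow(2377913, -1)) = Mul(2536933, Rational(1, 2377913)) = Rational(2536933, 2377913)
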